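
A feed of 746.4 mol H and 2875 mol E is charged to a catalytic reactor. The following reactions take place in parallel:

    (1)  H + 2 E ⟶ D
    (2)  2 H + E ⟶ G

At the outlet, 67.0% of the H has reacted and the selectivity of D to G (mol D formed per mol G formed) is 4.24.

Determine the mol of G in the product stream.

80.1 mol

Conversion of H: H consumed = 0.67 × 746.4 = 500.1 mol = 1ξ₁ + 2ξ₂.
Selectivity: 1ξ₁ / (1ξ₂) = 4.24 → ξ₁ = 4.24 ξ₂.
Substitute: (1·4.24 + 2) ξ₂ = 500.1 → ξ₂ = 80.14 mol, ξ₁ = 339.8 mol.
Outlet amounts (n = n₀ + Σ ν·ξ):
  H: 746.4 − 1(339.8) − 2(80.14) = 246.3
  E: 2875 − 2(339.8) − 1(80.14) = 2115
  D: 0 + 1(339.8) = 339.8
  G: 0 + 1(80.14) = 80.14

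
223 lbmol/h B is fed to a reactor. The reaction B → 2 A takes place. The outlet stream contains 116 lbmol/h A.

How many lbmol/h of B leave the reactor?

165 lbmol/h

For A: n = n₀ + 2ξ → 116 = 0 + 2ξ, giving ξ = 58 lbmol/h.
Outlet amounts (n = n₀ + ν ξ):
  B: 223 − 1(58) = 165
  A: 0 + 2(58) = 116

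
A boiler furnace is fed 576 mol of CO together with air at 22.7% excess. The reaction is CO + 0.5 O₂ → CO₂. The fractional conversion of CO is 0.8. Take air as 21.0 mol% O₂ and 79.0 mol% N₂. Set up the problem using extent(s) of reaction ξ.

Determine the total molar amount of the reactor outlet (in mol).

Stoichiometric O₂ = 0.5 × 576 = 288 mol; O₂ fed = 288 × 1.227 = 353.4 mol.
N₂ fed = 353.4 × 79/21 = 1329 mol.
Fuel reacted = 0.8 × 576 → ξ = 460.8 mol.
Outlet (n = n₀ + ν ξ):
  CO: 576 − 1(460.8) = 115.2
  O₂: 353.4 − 0.5(460.8) = 123
  N₂: 1329 (inert)
  CO₂: 0 + 1(460.8) = 460.8
Total out = 115.2 + 123 + 1329 + 460.8 = 2028 mol.

2030 mol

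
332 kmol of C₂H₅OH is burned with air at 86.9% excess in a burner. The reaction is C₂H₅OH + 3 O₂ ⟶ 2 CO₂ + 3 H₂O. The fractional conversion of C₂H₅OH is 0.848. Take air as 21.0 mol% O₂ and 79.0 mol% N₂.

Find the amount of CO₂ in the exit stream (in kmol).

Stoichiometric O₂ = 3 × 332 = 996 kmol; O₂ fed = 996 × 1.869 = 1862 kmol.
N₂ fed = 1862 × 79/21 = 7003 kmol.
Fuel reacted = 0.848 × 332 → ξ = 281.5 kmol.
Outlet (n = n₀ + ν ξ):
  C₂H₅OH: 332 − 1(281.5) = 50.46
  O₂: 1862 − 3(281.5) = 1017
  N₂: 7003 (inert)
  CO₂: 0 + 2(281.5) = 563.1
  H₂O: 0 + 3(281.5) = 844.6

563 kmol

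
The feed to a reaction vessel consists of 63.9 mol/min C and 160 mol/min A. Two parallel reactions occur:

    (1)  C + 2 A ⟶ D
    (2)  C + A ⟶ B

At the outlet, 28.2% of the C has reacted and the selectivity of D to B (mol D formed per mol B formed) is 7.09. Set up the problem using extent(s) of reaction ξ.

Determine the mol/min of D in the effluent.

15.8 mol/min

Conversion of C: C consumed = 0.282 × 63.9 = 18.02 mol/min = 1ξ₁ + 1ξ₂.
Selectivity: 1ξ₁ / (1ξ₂) = 7.09 → ξ₁ = 7.09 ξ₂.
Substitute: (1·7.09 + 1) ξ₂ = 18.02 → ξ₂ = 2.227 mol/min, ξ₁ = 15.79 mol/min.
Outlet amounts (n = n₀ + Σ ν·ξ):
  C: 63.9 − 1(15.79) − 1(2.227) = 45.88
  A: 160 − 2(15.79) − 1(2.227) = 126.2
  D: 0 + 1(15.79) = 15.79
  B: 0 + 1(2.227) = 2.227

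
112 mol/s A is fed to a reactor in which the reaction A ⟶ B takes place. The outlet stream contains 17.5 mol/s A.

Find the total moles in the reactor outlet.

For A: n = n₀ − 1ξ → 17.5 = 112 − 1ξ, giving ξ = 94.5 mol/s.
Outlet amounts (n = n₀ + ν ξ):
  A: 112 − 1(94.5) = 17.5
  B: 0 + 1(94.5) = 94.5
Total out = 17.5 + 94.5 = 112 mol/s.

112 mol/s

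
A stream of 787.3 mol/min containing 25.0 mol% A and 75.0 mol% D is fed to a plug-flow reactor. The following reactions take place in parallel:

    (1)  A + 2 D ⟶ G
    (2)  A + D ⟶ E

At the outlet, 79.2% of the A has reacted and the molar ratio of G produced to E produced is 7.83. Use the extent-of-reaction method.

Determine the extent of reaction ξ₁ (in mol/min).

Conversion of A: A consumed = 0.792 × 196.8 = 155.9 mol/min = 1ξ₁ + 1ξ₂.
Selectivity: 1ξ₁ / (1ξ₂) = 7.83 → ξ₁ = 7.83 ξ₂.
Substitute: (1·7.83 + 1) ξ₂ = 155.9 → ξ₂ = 17.65 mol/min, ξ₁ = 138.2 mol/min.
Outlet amounts (n = n₀ + Σ ν·ξ):
  A: 196.8 − 1(138.2) − 1(17.65) = 40.94
  D: 590.5 − 2(138.2) − 1(17.65) = 296.4
  G: 0 + 1(138.2) = 138.2
  E: 0 + 1(17.65) = 17.65

ξ₁ = 138 mol/min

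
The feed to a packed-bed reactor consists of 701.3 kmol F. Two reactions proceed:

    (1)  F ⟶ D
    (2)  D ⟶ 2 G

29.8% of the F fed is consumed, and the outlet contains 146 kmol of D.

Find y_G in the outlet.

0.165

Conversion of F: F consumed = 1ξ₁ = 0.298 × 701.3 → ξ₁ = 209 kmol.
D balance: n_D = 0 + 1ξ₁ − 1ξ₂ = 146 → ξ₂ = (1·209 − 146)/1 = 62.99 kmol.
Outlet amounts (n = n₀ + Σ ν·ξ):
  F: 701.3 − 1(209) = 492.3
  D: 0 + 1(209) − 1(62.99) = 146
  G: 0 + 2(62.99) = 126
Total out = 764.3 kmol; y_G = 126 / 764.3 = 0.1648.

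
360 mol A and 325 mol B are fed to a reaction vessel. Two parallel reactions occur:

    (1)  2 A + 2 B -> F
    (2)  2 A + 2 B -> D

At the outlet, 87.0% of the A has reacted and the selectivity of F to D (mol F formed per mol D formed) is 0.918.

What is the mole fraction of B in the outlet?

Conversion of A: A consumed = 0.87 × 360 = 313.2 mol = 2ξ₁ + 2ξ₂.
Selectivity: 1ξ₁ / (1ξ₂) = 0.918 → ξ₁ = 0.918 ξ₂.
Substitute: (2·0.918 + 2) ξ₂ = 313.2 → ξ₂ = 81.65 mol, ξ₁ = 74.95 mol.
Outlet amounts (n = n₀ + Σ ν·ξ):
  A: 360 − 2(74.95) − 2(81.65) = 46.8
  B: 325 − 2(74.95) − 2(81.65) = 11.8
  F: 0 + 1(74.95) = 74.95
  D: 0 + 1(81.65) = 81.65
Total out = 215.2 mol; y_B = 11.8 / 215.2 = 0.05483.

0.0548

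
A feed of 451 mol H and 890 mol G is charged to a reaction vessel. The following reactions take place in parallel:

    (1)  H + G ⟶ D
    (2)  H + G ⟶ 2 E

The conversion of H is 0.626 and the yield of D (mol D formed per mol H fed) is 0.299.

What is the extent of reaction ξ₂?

ξ₂ = 147 mol

Yield of D: 1ξ₁ / 451 = 0.299 → ξ₁ = 134.8 mol.
Conversion of H: 1ξ₁ + 1ξ₂ = 0.626 × 451 = 282.3 → ξ₂ = 147.5 mol.
Outlet amounts (n = n₀ + Σ ν·ξ):
  H: 451 − 1(134.8) − 1(147.5) = 168.7
  G: 890 − 1(134.8) − 1(147.5) = 607.7
  D: 0 + 1(134.8) = 134.8
  E: 0 + 2(147.5) = 295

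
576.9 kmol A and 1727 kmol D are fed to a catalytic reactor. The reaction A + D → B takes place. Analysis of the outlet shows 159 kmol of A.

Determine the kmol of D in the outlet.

1310 kmol

For A: n = n₀ − 1ξ → 159 = 576.9 − 1ξ, giving ξ = 417.9 kmol.
Outlet amounts (n = n₀ + ν ξ):
  A: 576.9 − 1(417.9) = 159
  D: 1727 − 1(417.9) = 1309
  B: 0 + 1(417.9) = 417.9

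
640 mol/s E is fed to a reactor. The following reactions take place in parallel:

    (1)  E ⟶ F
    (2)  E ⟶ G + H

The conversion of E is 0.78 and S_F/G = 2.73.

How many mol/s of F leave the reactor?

365 mol/s

Conversion of E: E consumed = 0.78 × 640 = 499.2 mol/s = 1ξ₁ + 1ξ₂.
Selectivity: 1ξ₁ / (1ξ₂) = 2.73 → ξ₁ = 2.73 ξ₂.
Substitute: (1·2.73 + 1) ξ₂ = 499.2 → ξ₂ = 133.8 mol/s, ξ₁ = 365.4 mol/s.
Outlet amounts (n = n₀ + Σ ν·ξ):
  E: 640 − 1(365.4) − 1(133.8) = 140.8
  F: 0 + 1(365.4) = 365.4
  G: 0 + 1(133.8) = 133.8
  H: 0 + 1(133.8) = 133.8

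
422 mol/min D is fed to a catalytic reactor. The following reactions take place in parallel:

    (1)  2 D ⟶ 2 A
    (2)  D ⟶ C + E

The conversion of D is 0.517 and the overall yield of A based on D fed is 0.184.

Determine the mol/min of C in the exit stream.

Yield of A: 2ξ₁ / 422 = 0.184 → ξ₁ = 38.82 mol/min.
Conversion of D: 2ξ₁ + 1ξ₂ = 0.517 × 422 = 218.2 → ξ₂ = 140.5 mol/min.
Outlet amounts (n = n₀ + Σ ν·ξ):
  D: 422 − 2(38.82) − 1(140.5) = 203.8
  A: 0 + 2(38.82) = 77.65
  C: 0 + 1(140.5) = 140.5
  E: 0 + 1(140.5) = 140.5

141 mol/min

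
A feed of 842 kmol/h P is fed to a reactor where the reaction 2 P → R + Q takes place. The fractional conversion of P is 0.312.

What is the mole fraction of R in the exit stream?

0.156

P reacted = 0.312 × 842 = 262.7 kmol/h; ν_P = −2, so ξ = 262.7/2 = 131.4 kmol/h.
Outlet amounts (n = n₀ + ν ξ):
  P: 842 − 2(131.4) = 579.3
  R: 0 + 1(131.4) = 131.4
  Q: 0 + 1(131.4) = 131.4
Total out = 842 kmol/h; y_R = 131.4 / 842 = 0.156.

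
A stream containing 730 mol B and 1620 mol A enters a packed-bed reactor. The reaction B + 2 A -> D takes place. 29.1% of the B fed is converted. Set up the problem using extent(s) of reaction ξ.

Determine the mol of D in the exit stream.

B reacted = 0.291 × 730 = 212.4 mol; ν_B = −1, so ξ = 212.4/1 = 212.4 mol.
Outlet amounts (n = n₀ + ν ξ):
  B: 730 − 1(212.4) = 517.6
  A: 1620 − 2(212.4) = 1195
  D: 0 + 1(212.4) = 212.4

212 mol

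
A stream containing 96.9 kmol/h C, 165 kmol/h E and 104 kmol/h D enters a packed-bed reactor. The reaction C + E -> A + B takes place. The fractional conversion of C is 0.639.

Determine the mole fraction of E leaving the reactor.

0.282

C reacted = 0.639 × 96.9 = 61.92 kmol/h; ν_C = −1, so ξ = 61.92/1 = 61.92 kmol/h.
Outlet amounts (n = n₀ + ν ξ):
  C: 96.9 − 1(61.92) = 34.98
  E: 165 − 1(61.92) = 103.1
  A: 0 + 1(61.92) = 61.92
  B: 0 + 1(61.92) = 61.92
  D: 104 (inert)
Total out = 365.9 kmol/h; y_E = 103.1 / 365.9 = 0.2817.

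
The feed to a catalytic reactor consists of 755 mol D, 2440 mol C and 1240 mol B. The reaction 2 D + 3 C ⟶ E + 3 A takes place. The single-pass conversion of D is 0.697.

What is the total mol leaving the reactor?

4170 mol

D reacted = 0.697 × 755 = 526.2 mol; ν_D = −2, so ξ = 526.2/2 = 263.1 mol.
Outlet amounts (n = n₀ + ν ξ):
  D: 755 − 2(263.1) = 228.8
  C: 2440 − 3(263.1) = 1651
  E: 0 + 1(263.1) = 263.1
  A: 0 + 3(263.1) = 789.4
  B: 1240 (inert)
Total out = 228.8 + 1651 + 263.1 + 789.4 + 1240 = 4172 mol.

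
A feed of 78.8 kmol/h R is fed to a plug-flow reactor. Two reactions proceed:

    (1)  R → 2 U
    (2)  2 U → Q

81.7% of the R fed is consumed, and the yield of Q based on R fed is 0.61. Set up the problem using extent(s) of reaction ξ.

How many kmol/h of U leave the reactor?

Conversion of R: R consumed = 1ξ₁ = 0.817 × 78.8 → ξ₁ = 64.38 kmol/h.
Yield of Q: 1ξ₂ / 78.8 = 0.61 → ξ₂ = 48.07 kmol/h.
Outlet amounts (n = n₀ + Σ ν·ξ):
  R: 78.8 − 1(64.38) = 14.42
  U: 0 + 2(64.38) − 2(48.07) = 32.62
  Q: 0 + 1(48.07) = 48.07

32.6 kmol/h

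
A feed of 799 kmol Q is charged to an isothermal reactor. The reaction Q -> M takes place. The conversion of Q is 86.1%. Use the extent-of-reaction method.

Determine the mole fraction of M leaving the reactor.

Q reacted = 0.861 × 799 = 687.9 kmol; ν_Q = −1, so ξ = 687.9/1 = 687.9 kmol.
Outlet amounts (n = n₀ + ν ξ):
  Q: 799 − 1(687.9) = 111.1
  M: 0 + 1(687.9) = 687.9
Total out = 799 kmol; y_M = 687.9 / 799 = 0.861.

0.861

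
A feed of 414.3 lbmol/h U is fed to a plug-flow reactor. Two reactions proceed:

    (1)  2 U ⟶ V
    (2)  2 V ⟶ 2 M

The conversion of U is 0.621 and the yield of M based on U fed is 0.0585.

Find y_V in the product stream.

Conversion of U: U consumed = 2ξ₁ = 0.621 × 414.3 → ξ₁ = 128.6 lbmol/h.
Yield of M: 2ξ₂ / 414.3 = 0.0585 → ξ₂ = 12.12 lbmol/h.
Outlet amounts (n = n₀ + Σ ν·ξ):
  U: 414.3 − 2(128.6) = 157
  V: 0 + 1(128.6) − 2(12.12) = 104.4
  M: 0 + 2(12.12) = 24.24
Total out = 285.7 lbmol/h; y_V = 104.4 / 285.7 = 0.3655.

0.365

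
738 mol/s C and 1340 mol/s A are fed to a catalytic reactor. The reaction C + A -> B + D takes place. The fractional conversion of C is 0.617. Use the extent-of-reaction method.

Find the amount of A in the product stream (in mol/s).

C reacted = 0.617 × 738 = 455.3 mol/s; ν_C = −1, so ξ = 455.3/1 = 455.3 mol/s.
Outlet amounts (n = n₀ + ν ξ):
  C: 738 − 1(455.3) = 282.7
  A: 1340 − 1(455.3) = 884.7
  B: 0 + 1(455.3) = 455.3
  D: 0 + 1(455.3) = 455.3

885 mol/s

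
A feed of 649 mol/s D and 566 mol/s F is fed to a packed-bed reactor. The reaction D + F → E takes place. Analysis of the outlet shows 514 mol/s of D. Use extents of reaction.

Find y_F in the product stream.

For D: n = n₀ − 1ξ → 514 = 649 − 1ξ, giving ξ = 135 mol/s.
Outlet amounts (n = n₀ + ν ξ):
  D: 649 − 1(135) = 514
  F: 566 − 1(135) = 431
  E: 0 + 1(135) = 135
Total out = 1080 mol/s; y_F = 431 / 1080 = 0.3991.

0.399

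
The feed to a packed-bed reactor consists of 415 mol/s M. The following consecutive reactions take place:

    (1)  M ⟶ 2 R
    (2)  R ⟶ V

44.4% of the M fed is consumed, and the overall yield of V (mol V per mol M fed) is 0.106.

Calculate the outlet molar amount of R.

325 mol/s

Conversion of M: M consumed = 1ξ₁ = 0.444 × 415 → ξ₁ = 184.3 mol/s.
Yield of V: 1ξ₂ / 415 = 0.106 → ξ₂ = 43.99 mol/s.
Outlet amounts (n = n₀ + Σ ν·ξ):
  M: 415 − 1(184.3) = 230.7
  R: 0 + 2(184.3) − 1(43.99) = 324.5
  V: 0 + 1(43.99) = 43.99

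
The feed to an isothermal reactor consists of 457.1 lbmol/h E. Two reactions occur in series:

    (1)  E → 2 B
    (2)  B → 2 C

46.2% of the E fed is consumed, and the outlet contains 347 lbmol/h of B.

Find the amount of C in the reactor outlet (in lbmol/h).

151 lbmol/h

Conversion of E: E consumed = 1ξ₁ = 0.462 × 457.1 → ξ₁ = 211.2 lbmol/h.
B balance: n_B = 0 + 2ξ₁ − 1ξ₂ = 347 → ξ₂ = (2·211.2 − 347)/1 = 75.36 lbmol/h.
Outlet amounts (n = n₀ + Σ ν·ξ):
  E: 457.1 − 1(211.2) = 245.9
  B: 0 + 2(211.2) − 1(75.36) = 347
  C: 0 + 2(75.36) = 150.7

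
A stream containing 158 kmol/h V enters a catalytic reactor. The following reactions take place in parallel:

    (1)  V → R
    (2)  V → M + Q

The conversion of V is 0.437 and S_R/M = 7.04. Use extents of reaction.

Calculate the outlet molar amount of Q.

8.59 kmol/h

Conversion of V: V consumed = 0.437 × 158 = 69.05 kmol/h = 1ξ₁ + 1ξ₂.
Selectivity: 1ξ₁ / (1ξ₂) = 7.04 → ξ₁ = 7.04 ξ₂.
Substitute: (1·7.04 + 1) ξ₂ = 69.05 → ξ₂ = 8.588 kmol/h, ξ₁ = 60.46 kmol/h.
Outlet amounts (n = n₀ + Σ ν·ξ):
  V: 158 − 1(60.46) − 1(8.588) = 88.95
  R: 0 + 1(60.46) = 60.46
  M: 0 + 1(8.588) = 8.588
  Q: 0 + 1(8.588) = 8.588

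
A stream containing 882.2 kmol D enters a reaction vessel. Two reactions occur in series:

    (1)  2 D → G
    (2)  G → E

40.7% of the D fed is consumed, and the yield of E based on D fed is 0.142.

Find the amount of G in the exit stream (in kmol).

Conversion of D: D consumed = 2ξ₁ = 0.407 × 882.2 → ξ₁ = 179.5 kmol.
Yield of E: 1ξ₂ / 882.2 = 0.142 → ξ₂ = 125.3 kmol.
Outlet amounts (n = n₀ + Σ ν·ξ):
  D: 882.2 − 2(179.5) = 523.1
  G: 0 + 1(179.5) − 1(125.3) = 54.26
  E: 0 + 1(125.3) = 125.3

54.3 kmol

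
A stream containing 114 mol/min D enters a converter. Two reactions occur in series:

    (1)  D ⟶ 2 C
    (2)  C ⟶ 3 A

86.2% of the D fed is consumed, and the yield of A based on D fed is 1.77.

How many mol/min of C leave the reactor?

Conversion of D: D consumed = 1ξ₁ = 0.862 × 114 → ξ₁ = 98.27 mol/min.
Yield of A: 3ξ₂ / 114 = 1.77 → ξ₂ = 67.26 mol/min.
Outlet amounts (n = n₀ + Σ ν·ξ):
  D: 114 − 1(98.27) = 15.73
  C: 0 + 2(98.27) − 1(67.26) = 129.3
  A: 0 + 3(67.26) = 201.8

129 mol/min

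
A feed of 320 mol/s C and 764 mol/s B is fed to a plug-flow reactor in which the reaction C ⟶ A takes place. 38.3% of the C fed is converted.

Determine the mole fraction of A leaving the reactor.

0.113

C reacted = 0.383 × 320 = 122.6 mol/s; ν_C = −1, so ξ = 122.6/1 = 122.6 mol/s.
Outlet amounts (n = n₀ + ν ξ):
  C: 320 − 1(122.6) = 197.4
  A: 0 + 1(122.6) = 122.6
  B: 764 (inert)
Total out = 1084 mol/s; y_A = 122.6 / 1084 = 0.1131.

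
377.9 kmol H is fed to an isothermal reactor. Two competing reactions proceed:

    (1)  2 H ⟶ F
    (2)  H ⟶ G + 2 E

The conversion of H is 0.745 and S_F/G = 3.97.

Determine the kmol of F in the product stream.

Conversion of H: H consumed = 0.745 × 377.9 = 281.5 kmol = 2ξ₁ + 1ξ₂.
Selectivity: 1ξ₁ / (1ξ₂) = 3.97 → ξ₁ = 3.97 ξ₂.
Substitute: (2·3.97 + 1) ξ₂ = 281.5 → ξ₂ = 31.49 kmol, ξ₁ = 125 kmol.
Outlet amounts (n = n₀ + Σ ν·ξ):
  H: 377.9 − 2(125) − 1(31.49) = 96.36
  F: 0 + 1(125) = 125
  G: 0 + 1(31.49) = 31.49
  E: 0 + 2(31.49) = 62.98

125 kmol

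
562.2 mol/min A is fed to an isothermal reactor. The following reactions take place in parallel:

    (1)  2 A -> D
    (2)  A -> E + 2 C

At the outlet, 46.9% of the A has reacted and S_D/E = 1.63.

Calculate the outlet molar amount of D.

Conversion of A: A consumed = 0.469 × 562.2 = 263.7 mol/min = 2ξ₁ + 1ξ₂.
Selectivity: 1ξ₁ / (1ξ₂) = 1.63 → ξ₁ = 1.63 ξ₂.
Substitute: (2·1.63 + 1) ξ₂ = 263.7 → ξ₂ = 61.89 mol/min, ξ₁ = 100.9 mol/min.
Outlet amounts (n = n₀ + Σ ν·ξ):
  A: 562.2 − 2(100.9) − 1(61.89) = 298.5
  D: 0 + 1(100.9) = 100.9
  E: 0 + 1(61.89) = 61.89
  C: 0 + 2(61.89) = 123.8

101 mol/min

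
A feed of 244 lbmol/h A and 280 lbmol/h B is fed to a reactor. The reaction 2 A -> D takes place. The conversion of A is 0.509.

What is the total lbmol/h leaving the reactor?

A reacted = 0.509 × 244 = 124.2 lbmol/h; ν_A = −2, so ξ = 124.2/2 = 62.1 lbmol/h.
Outlet amounts (n = n₀ + ν ξ):
  A: 244 − 2(62.1) = 119.8
  D: 0 + 1(62.1) = 62.1
  B: 280 (inert)
Total out = 119.8 + 62.1 + 280 = 461.9 lbmol/h.

462 lbmol/h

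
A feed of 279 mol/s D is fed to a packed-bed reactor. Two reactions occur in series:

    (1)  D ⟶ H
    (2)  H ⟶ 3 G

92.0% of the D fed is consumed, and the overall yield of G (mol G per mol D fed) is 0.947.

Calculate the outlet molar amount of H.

Conversion of D: D consumed = 1ξ₁ = 0.92 × 279 → ξ₁ = 256.7 mol/s.
Yield of G: 3ξ₂ / 279 = 0.947 → ξ₂ = 88.07 mol/s.
Outlet amounts (n = n₀ + Σ ν·ξ):
  D: 279 − 1(256.7) = 22.32
  H: 0 + 1(256.7) − 1(88.07) = 168.6
  G: 0 + 3(88.07) = 264.2

169 mol/s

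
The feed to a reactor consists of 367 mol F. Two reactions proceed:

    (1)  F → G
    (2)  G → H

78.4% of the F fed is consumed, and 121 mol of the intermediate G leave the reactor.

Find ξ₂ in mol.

ξ₂ = 167 mol

Conversion of F: F consumed = 1ξ₁ = 0.784 × 367 → ξ₁ = 287.7 mol.
G balance: n_G = 0 + 1ξ₁ − 1ξ₂ = 121 → ξ₂ = (1·287.7 − 121)/1 = 166.7 mol.
Outlet amounts (n = n₀ + Σ ν·ξ):
  F: 367 − 1(287.7) = 79.27
  G: 0 + 1(287.7) − 1(166.7) = 121
  H: 0 + 1(166.7) = 166.7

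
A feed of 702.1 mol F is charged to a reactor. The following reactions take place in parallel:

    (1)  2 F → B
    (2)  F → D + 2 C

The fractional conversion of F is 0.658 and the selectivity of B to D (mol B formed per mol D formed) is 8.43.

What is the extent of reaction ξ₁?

Conversion of F: F consumed = 0.658 × 702.1 = 462 mol = 2ξ₁ + 1ξ₂.
Selectivity: 1ξ₁ / (1ξ₂) = 8.43 → ξ₁ = 8.43 ξ₂.
Substitute: (2·8.43 + 1) ξ₂ = 462 → ξ₂ = 25.87 mol, ξ₁ = 218.1 mol.
Outlet amounts (n = n₀ + Σ ν·ξ):
  F: 702.1 − 2(218.1) − 1(25.87) = 240.1
  B: 0 + 1(218.1) = 218.1
  D: 0 + 1(25.87) = 25.87
  C: 0 + 2(25.87) = 51.73

ξ₁ = 218 mol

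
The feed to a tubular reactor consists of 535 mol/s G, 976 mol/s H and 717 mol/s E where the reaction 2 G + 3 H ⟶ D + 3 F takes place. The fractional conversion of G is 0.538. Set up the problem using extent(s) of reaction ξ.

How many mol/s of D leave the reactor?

144 mol/s

G reacted = 0.538 × 535 = 287.8 mol/s; ν_G = −2, so ξ = 287.8/2 = 143.9 mol/s.
Outlet amounts (n = n₀ + ν ξ):
  G: 535 − 2(143.9) = 247.2
  H: 976 − 3(143.9) = 544.3
  D: 0 + 1(143.9) = 143.9
  F: 0 + 3(143.9) = 431.7
  E: 717 (inert)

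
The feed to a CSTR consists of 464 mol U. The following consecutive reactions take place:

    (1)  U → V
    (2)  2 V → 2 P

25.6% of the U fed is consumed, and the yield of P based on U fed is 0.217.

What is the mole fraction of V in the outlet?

Conversion of U: U consumed = 1ξ₁ = 0.256 × 464 → ξ₁ = 118.8 mol.
Yield of P: 2ξ₂ / 464 = 0.217 → ξ₂ = 50.34 mol.
Outlet amounts (n = n₀ + Σ ν·ξ):
  U: 464 − 1(118.8) = 345.2
  V: 0 + 1(118.8) − 2(50.34) = 18.1
  P: 0 + 2(50.34) = 100.7
Total out = 464 mol; y_V = 18.1 / 464 = 0.039.

0.039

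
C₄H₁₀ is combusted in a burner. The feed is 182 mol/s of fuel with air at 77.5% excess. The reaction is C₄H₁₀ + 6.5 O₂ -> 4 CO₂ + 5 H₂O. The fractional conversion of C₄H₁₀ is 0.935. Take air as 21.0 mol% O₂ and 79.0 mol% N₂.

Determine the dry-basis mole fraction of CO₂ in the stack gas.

0.071

Stoichiometric O₂ = 6.5 × 182 = 1183 mol/s; O₂ fed = 1183 × 1.775 = 2100 mol/s.
N₂ fed = 2100 × 79/21 = 7899 mol/s.
Fuel reacted = 0.935 × 182 → ξ = 170.2 mol/s.
Outlet (n = n₀ + ν ξ):
  C₄H₁₀: 182 − 1(170.2) = 11.83
  O₂: 2100 − 6.5(170.2) = 993.7
  N₂: 7899 (inert)
  CO₂: 0 + 4(170.2) = 680.7
  H₂O: 0 + 5(170.2) = 850.9
Dry total = 9586 mol/s; y_CO₂ (dry) = 680.7 / 9586 = 0.07101.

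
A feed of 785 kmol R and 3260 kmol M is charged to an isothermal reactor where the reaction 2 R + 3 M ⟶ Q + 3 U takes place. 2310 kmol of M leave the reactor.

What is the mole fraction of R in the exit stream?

0.0407

For M: n = n₀ − 3ξ → 2310 = 3260 − 3ξ, giving ξ = 316.7 kmol.
Outlet amounts (n = n₀ + ν ξ):
  R: 785 − 2(316.7) = 151.7
  M: 3260 − 3(316.7) = 2310
  Q: 0 + 1(316.7) = 316.7
  U: 0 + 3(316.7) = 950
Total out = 3728 kmol; y_R = 151.7 / 3728 = 0.04068.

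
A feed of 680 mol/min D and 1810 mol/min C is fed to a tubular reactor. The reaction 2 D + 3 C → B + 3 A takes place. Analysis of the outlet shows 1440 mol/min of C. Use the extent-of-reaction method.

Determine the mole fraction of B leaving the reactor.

0.0521

For C: n = n₀ − 3ξ → 1440 = 1810 − 3ξ, giving ξ = 123.3 mol/min.
Outlet amounts (n = n₀ + ν ξ):
  D: 680 − 2(123.3) = 433.3
  C: 1810 − 3(123.3) = 1440
  B: 0 + 1(123.3) = 123.3
  A: 0 + 3(123.3) = 370
Total out = 2367 mol/min; y_B = 123.3 / 2367 = 0.05211.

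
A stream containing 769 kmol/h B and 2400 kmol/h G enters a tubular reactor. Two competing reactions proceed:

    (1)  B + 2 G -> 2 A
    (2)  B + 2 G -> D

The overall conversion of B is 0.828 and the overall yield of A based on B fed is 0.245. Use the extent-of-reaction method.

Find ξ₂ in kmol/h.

ξ₂ = 543 kmol/h

Yield of A: 2ξ₁ / 769 = 0.245 → ξ₁ = 94.2 kmol/h.
Conversion of B: 1ξ₁ + 1ξ₂ = 0.828 × 769 = 636.7 → ξ₂ = 542.5 kmol/h.
Outlet amounts (n = n₀ + Σ ν·ξ):
  B: 769 − 1(94.2) − 1(542.5) = 132.3
  G: 2400 − 2(94.2) − 2(542.5) = 1127
  A: 0 + 2(94.2) = 188.4
  D: 0 + 1(542.5) = 542.5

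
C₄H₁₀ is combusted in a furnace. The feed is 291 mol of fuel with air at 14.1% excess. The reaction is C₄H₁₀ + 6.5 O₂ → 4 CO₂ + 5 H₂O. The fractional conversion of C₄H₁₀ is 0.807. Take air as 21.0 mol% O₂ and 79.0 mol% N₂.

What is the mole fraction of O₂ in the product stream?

Stoichiometric O₂ = 6.5 × 291 = 1892 mol; O₂ fed = 1892 × 1.141 = 2158 mol.
N₂ fed = 2158 × 79/21 = 8119 mol.
Fuel reacted = 0.807 × 291 → ξ = 234.8 mol.
Outlet (n = n₀ + ν ξ):
  C₄H₁₀: 291 − 1(234.8) = 56.16
  O₂: 2158 − 6.5(234.8) = 631.8
  N₂: 8119 (inert)
  CO₂: 0 + 4(234.8) = 939.3
  H₂O: 0 + 5(234.8) = 1174
Total out = 10920 mol; y_O₂ = 631.8 / 10920 = 0.05785.

0.0579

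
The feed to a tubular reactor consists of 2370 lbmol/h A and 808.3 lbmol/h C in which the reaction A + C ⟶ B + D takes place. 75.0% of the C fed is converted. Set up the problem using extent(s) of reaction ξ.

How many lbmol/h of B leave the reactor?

C reacted = 0.75 × 808.3 = 606.2 lbmol/h; ν_C = −1, so ξ = 606.2/1 = 606.2 lbmol/h.
Outlet amounts (n = n₀ + ν ξ):
  A: 2370 − 1(606.2) = 1764
  C: 808.3 − 1(606.2) = 202.1
  B: 0 + 1(606.2) = 606.2
  D: 0 + 1(606.2) = 606.2

606 lbmol/h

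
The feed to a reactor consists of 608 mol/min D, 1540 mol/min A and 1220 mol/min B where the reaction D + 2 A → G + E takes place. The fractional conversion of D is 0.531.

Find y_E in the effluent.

0.106

D reacted = 0.531 × 608 = 322.8 mol/min; ν_D = −1, so ξ = 322.8/1 = 322.8 mol/min.
Outlet amounts (n = n₀ + ν ξ):
  D: 608 − 1(322.8) = 285.2
  A: 1540 − 2(322.8) = 894.3
  G: 0 + 1(322.8) = 322.8
  E: 0 + 1(322.8) = 322.8
  B: 1220 (inert)
Total out = 3045 mol/min; y_E = 322.8 / 3045 = 0.106.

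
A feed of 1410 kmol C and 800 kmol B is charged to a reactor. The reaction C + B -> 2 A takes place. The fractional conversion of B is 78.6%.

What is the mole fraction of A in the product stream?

0.569

B reacted = 0.786 × 800 = 628.8 kmol; ν_B = −1, so ξ = 628.8/1 = 628.8 kmol.
Outlet amounts (n = n₀ + ν ξ):
  C: 1410 − 1(628.8) = 781.2
  B: 800 − 1(628.8) = 171.2
  A: 0 + 2(628.8) = 1258
Total out = 2210 kmol; y_A = 1258 / 2210 = 0.569.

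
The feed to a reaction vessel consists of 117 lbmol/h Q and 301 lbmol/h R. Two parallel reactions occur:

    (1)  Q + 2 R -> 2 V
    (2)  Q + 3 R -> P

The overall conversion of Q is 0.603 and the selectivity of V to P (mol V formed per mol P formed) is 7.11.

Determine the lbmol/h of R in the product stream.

144 lbmol/h

Conversion of Q: Q consumed = 0.603 × 117 = 70.55 lbmol/h = 1ξ₁ + 1ξ₂.
Selectivity: 2ξ₁ / (1ξ₂) = 7.11 → ξ₁ = 3.555 ξ₂.
Substitute: (1·3.555 + 1) ξ₂ = 70.55 → ξ₂ = 15.49 lbmol/h, ξ₁ = 55.06 lbmol/h.
Outlet amounts (n = n₀ + Σ ν·ξ):
  Q: 117 − 1(55.06) − 1(15.49) = 46.45
  R: 301 − 2(55.06) − 3(15.49) = 144.4
  V: 0 + 2(55.06) = 110.1
  P: 0 + 1(15.49) = 15.49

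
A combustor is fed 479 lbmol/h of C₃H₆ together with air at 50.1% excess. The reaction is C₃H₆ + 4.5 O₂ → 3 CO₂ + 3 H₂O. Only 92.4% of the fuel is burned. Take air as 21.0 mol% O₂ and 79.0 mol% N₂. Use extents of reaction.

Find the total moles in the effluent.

16100 lbmol/h

Stoichiometric O₂ = 4.5 × 479 = 2156 lbmol/h; O₂ fed = 2156 × 1.501 = 3235 lbmol/h.
N₂ fed = 3235 × 79/21 = 12170 lbmol/h.
Fuel reacted = 0.924 × 479 → ξ = 442.6 lbmol/h.
Outlet (n = n₀ + ν ξ):
  C₃H₆: 479 − 1(442.6) = 36.4
  O₂: 3235 − 4.5(442.6) = 1244
  N₂: 12170 (inert)
  CO₂: 0 + 3(442.6) = 1328
  H₂O: 0 + 3(442.6) = 1328
Total out = 36.4 + 1244 + 12170 + 1328 + 1328 = 16110 lbmol/h.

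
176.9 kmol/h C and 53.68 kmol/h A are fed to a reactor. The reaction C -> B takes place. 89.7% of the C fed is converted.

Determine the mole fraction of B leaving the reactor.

C reacted = 0.897 × 176.9 = 158.7 kmol/h; ν_C = −1, so ξ = 158.7/1 = 158.7 kmol/h.
Outlet amounts (n = n₀ + ν ξ):
  C: 176.9 − 1(158.7) = 18.22
  B: 0 + 1(158.7) = 158.7
  A: 53.68 (inert)
Total out = 230.6 kmol/h; y_B = 158.7 / 230.6 = 0.6882.

0.688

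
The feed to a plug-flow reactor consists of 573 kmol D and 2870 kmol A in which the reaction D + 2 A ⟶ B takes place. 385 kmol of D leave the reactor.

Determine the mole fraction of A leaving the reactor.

For D: n = n₀ − 1ξ → 385 = 573 − 1ξ, giving ξ = 188 kmol.
Outlet amounts (n = n₀ + ν ξ):
  D: 573 − 1(188) = 385
  A: 2870 − 2(188) = 2494
  B: 0 + 1(188) = 188
Total out = 3067 kmol; y_A = 2494 / 3067 = 0.8132.

0.813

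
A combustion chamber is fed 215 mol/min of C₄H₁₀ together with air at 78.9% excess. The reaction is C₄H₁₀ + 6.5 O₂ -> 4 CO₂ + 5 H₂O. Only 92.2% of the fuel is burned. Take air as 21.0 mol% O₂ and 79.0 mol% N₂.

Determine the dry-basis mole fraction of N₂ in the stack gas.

Stoichiometric O₂ = 6.5 × 215 = 1398 mol/min; O₂ fed = 1398 × 1.789 = 2500 mol/min.
N₂ fed = 2500 × 79/21 = 9405 mol/min.
Fuel reacted = 0.922 × 215 → ξ = 198.2 mol/min.
Outlet (n = n₀ + ν ξ):
  C₄H₁₀: 215 − 1(198.2) = 16.77
  O₂: 2500 − 6.5(198.2) = 1212
  N₂: 9405 (inert)
  CO₂: 0 + 4(198.2) = 792.9
  H₂O: 0 + 5(198.2) = 991.2
Dry total = 11430 mol/min; y_N₂ (dry) = 9405 / 11430 = 0.8231.

0.823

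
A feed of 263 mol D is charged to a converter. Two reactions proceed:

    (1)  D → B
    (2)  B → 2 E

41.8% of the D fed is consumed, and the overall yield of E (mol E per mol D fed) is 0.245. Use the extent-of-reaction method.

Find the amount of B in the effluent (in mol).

77.7 mol

Conversion of D: D consumed = 1ξ₁ = 0.418 × 263 → ξ₁ = 109.9 mol.
Yield of E: 2ξ₂ / 263 = 0.245 → ξ₂ = 32.22 mol.
Outlet amounts (n = n₀ + Σ ν·ξ):
  D: 263 − 1(109.9) = 153.1
  B: 0 + 1(109.9) − 1(32.22) = 77.72
  E: 0 + 2(32.22) = 64.44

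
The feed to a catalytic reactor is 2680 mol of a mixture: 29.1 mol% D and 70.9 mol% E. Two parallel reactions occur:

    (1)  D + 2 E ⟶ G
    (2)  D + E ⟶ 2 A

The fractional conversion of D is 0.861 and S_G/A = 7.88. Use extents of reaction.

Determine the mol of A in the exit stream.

80.1 mol

Conversion of D: D consumed = 0.861 × 779.9 = 671.5 mol = 1ξ₁ + 1ξ₂.
Selectivity: 1ξ₁ / (2ξ₂) = 7.88 → ξ₁ = 15.76 ξ₂.
Substitute: (1·15.76 + 1) ξ₂ = 671.5 → ξ₂ = 40.06 mol, ξ₁ = 631.4 mol.
Outlet amounts (n = n₀ + Σ ν·ξ):
  D: 779.9 − 1(631.4) − 1(40.06) = 108.4
  E: 1900 − 2(631.4) − 1(40.06) = 597.2
  G: 0 + 1(631.4) = 631.4
  A: 0 + 2(40.06) = 80.13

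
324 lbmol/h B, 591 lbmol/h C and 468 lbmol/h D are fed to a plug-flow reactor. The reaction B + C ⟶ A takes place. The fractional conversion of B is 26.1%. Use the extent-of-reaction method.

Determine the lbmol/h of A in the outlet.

B reacted = 0.261 × 324 = 84.56 lbmol/h; ν_B = −1, so ξ = 84.56/1 = 84.56 lbmol/h.
Outlet amounts (n = n₀ + ν ξ):
  B: 324 − 1(84.56) = 239.4
  C: 591 − 1(84.56) = 506.4
  A: 0 + 1(84.56) = 84.56
  D: 468 (inert)

84.6 lbmol/h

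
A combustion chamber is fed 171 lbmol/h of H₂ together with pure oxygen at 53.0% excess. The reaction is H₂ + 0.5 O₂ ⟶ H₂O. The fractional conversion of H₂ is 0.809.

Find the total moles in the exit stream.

Stoichiometric O₂ = 0.5 × 171 = 85.5 lbmol/h; O₂ fed = 85.5 × 1.530 = 130.8 lbmol/h.
Fuel reacted = 0.809 × 171 → ξ = 138.3 lbmol/h.
Outlet (n = n₀ + ν ξ):
  H₂: 171 − 1(138.3) = 32.66
  O₂: 130.8 − 0.5(138.3) = 61.65
  H₂O: 0 + 1(138.3) = 138.3
Total out = 32.66 + 61.65 + 138.3 = 232.6 lbmol/h.

233 lbmol/h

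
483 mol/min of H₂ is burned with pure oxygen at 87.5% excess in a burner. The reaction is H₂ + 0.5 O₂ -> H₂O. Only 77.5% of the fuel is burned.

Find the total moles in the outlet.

Stoichiometric O₂ = 0.5 × 483 = 241.5 mol/min; O₂ fed = 241.5 × 1.875 = 452.8 mol/min.
Fuel reacted = 0.775 × 483 → ξ = 374.3 mol/min.
Outlet (n = n₀ + ν ξ):
  H₂: 483 − 1(374.3) = 108.7
  O₂: 452.8 − 0.5(374.3) = 265.6
  H₂O: 0 + 1(374.3) = 374.3
Total out = 108.7 + 265.6 + 374.3 = 748.6 mol/min.

749 mol/min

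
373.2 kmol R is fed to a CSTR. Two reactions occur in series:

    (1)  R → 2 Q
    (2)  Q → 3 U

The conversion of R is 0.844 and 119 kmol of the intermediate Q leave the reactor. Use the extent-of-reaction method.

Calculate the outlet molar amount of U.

1530 kmol

Conversion of R: R consumed = 1ξ₁ = 0.844 × 373.2 → ξ₁ = 315 kmol.
Q balance: n_Q = 0 + 2ξ₁ − 1ξ₂ = 119 → ξ₂ = (2·315 − 119)/1 = 511 kmol.
Outlet amounts (n = n₀ + Σ ν·ξ):
  R: 373.2 − 1(315) = 58.22
  Q: 0 + 2(315) − 1(511) = 119
  U: 0 + 3(511) = 1533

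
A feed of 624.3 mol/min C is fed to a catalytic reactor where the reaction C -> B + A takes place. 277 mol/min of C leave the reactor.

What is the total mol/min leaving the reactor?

972 mol/min

For C: n = n₀ − 1ξ → 277 = 624.3 − 1ξ, giving ξ = 347.3 mol/min.
Outlet amounts (n = n₀ + ν ξ):
  C: 624.3 − 1(347.3) = 277
  B: 0 + 1(347.3) = 347.3
  A: 0 + 1(347.3) = 347.3
Total out = 277 + 347.3 + 347.3 = 971.6 mol/min.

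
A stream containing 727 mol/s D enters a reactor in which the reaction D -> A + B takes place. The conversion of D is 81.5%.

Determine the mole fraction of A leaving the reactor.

0.449

D reacted = 0.815 × 727 = 592.5 mol/s; ν_D = −1, so ξ = 592.5/1 = 592.5 mol/s.
Outlet amounts (n = n₀ + ν ξ):
  D: 727 − 1(592.5) = 134.5
  A: 0 + 1(592.5) = 592.5
  B: 0 + 1(592.5) = 592.5
Total out = 1320 mol/s; y_A = 592.5 / 1320 = 0.449.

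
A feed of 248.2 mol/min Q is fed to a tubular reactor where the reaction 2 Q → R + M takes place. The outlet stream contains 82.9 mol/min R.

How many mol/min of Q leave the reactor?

For R: n = n₀ + 1ξ → 82.9 = 0 + 1ξ, giving ξ = 82.9 mol/min.
Outlet amounts (n = n₀ + ν ξ):
  Q: 248.2 − 2(82.9) = 82.4
  R: 0 + 1(82.9) = 82.9
  M: 0 + 1(82.9) = 82.9

82.4 mol/min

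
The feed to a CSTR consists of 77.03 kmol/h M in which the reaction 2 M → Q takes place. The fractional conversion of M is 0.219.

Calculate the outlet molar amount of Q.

M reacted = 0.219 × 77.03 = 16.87 kmol/h; ν_M = −2, so ξ = 16.87/2 = 8.435 kmol/h.
Outlet amounts (n = n₀ + ν ξ):
  M: 77.03 − 2(8.435) = 60.16
  Q: 0 + 1(8.435) = 8.435

8.43 kmol/h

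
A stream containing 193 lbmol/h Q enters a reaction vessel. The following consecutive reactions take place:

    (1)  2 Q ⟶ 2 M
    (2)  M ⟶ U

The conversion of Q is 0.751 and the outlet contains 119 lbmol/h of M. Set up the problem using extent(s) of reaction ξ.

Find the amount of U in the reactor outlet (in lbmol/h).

25.9 lbmol/h

Conversion of Q: Q consumed = 2ξ₁ = 0.751 × 193 → ξ₁ = 72.47 lbmol/h.
M balance: n_M = 0 + 2ξ₁ − 1ξ₂ = 119 → ξ₂ = (2·72.47 − 119)/1 = 25.94 lbmol/h.
Outlet amounts (n = n₀ + Σ ν·ξ):
  Q: 193 − 2(72.47) = 48.06
  M: 0 + 2(72.47) − 1(25.94) = 119
  U: 0 + 1(25.94) = 25.94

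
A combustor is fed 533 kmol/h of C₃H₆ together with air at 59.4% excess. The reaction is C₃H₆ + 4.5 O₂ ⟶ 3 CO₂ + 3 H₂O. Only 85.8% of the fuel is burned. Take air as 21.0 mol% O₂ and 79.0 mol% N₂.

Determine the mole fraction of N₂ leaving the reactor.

0.758

Stoichiometric O₂ = 4.5 × 533 = 2398 kmol/h; O₂ fed = 2398 × 1.594 = 3823 kmol/h.
N₂ fed = 3823 × 79/21 = 14380 kmol/h.
Fuel reacted = 0.858 × 533 → ξ = 457.3 kmol/h.
Outlet (n = n₀ + ν ξ):
  C₃H₆: 533 − 1(457.3) = 75.69
  O₂: 3823 − 4.5(457.3) = 1765
  N₂: 14380 (inert)
  CO₂: 0 + 3(457.3) = 1372
  H₂O: 0 + 3(457.3) = 1372
Total out = 18970 kmol/h; y_N₂ = 14380 / 18970 = 0.7583.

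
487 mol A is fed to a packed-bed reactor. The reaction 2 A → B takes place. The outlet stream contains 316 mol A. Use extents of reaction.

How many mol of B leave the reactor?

85.5 mol

For A: n = n₀ − 2ξ → 316 = 487 − 2ξ, giving ξ = 85.5 mol.
Outlet amounts (n = n₀ + ν ξ):
  A: 487 − 2(85.5) = 316
  B: 0 + 1(85.5) = 85.5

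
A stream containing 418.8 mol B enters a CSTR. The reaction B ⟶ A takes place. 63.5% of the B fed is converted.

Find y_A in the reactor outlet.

0.635

B reacted = 0.635 × 418.8 = 265.9 mol; ν_B = −1, so ξ = 265.9/1 = 265.9 mol.
Outlet amounts (n = n₀ + ν ξ):
  B: 418.8 − 1(265.9) = 152.9
  A: 0 + 1(265.9) = 265.9
Total out = 418.8 mol; y_A = 265.9 / 418.8 = 0.635.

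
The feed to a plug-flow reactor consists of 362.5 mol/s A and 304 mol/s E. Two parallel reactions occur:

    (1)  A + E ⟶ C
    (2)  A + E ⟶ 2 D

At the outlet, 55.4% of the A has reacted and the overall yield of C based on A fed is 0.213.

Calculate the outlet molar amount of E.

Yield of C: 1ξ₁ / 362.5 = 0.213 → ξ₁ = 77.21 mol/s.
Conversion of A: 1ξ₁ + 1ξ₂ = 0.554 × 362.5 = 200.8 → ξ₂ = 123.6 mol/s.
Outlet amounts (n = n₀ + Σ ν·ξ):
  A: 362.5 − 1(77.21) − 1(123.6) = 161.7
  E: 304 − 1(77.21) − 1(123.6) = 103.2
  C: 0 + 1(77.21) = 77.21
  D: 0 + 2(123.6) = 247.2

103 mol/s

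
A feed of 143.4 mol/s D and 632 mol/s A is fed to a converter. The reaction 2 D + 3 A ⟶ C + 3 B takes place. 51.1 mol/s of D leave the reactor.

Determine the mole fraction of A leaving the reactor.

0.677

For D: n = n₀ − 2ξ → 51.1 = 143.4 − 2ξ, giving ξ = 46.15 mol/s.
Outlet amounts (n = n₀ + ν ξ):
  D: 143.4 − 2(46.15) = 51.1
  A: 632 − 3(46.15) = 493.5
  C: 0 + 1(46.15) = 46.15
  B: 0 + 3(46.15) = 138.5
Total out = 729.2 mol/s; y_A = 493.5 / 729.2 = 0.6768.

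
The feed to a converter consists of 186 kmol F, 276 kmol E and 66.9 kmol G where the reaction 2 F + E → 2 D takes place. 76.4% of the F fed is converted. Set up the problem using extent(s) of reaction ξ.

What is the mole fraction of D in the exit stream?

F reacted = 0.764 × 186 = 142.1 kmol; ν_F = −2, so ξ = 142.1/2 = 71.05 kmol.
Outlet amounts (n = n₀ + ν ξ):
  F: 186 − 2(71.05) = 43.9
  E: 276 − 1(71.05) = 204.9
  D: 0 + 2(71.05) = 142.1
  G: 66.9 (inert)
Total out = 457.8 kmol; y_D = 142.1 / 457.8 = 0.3104.

0.31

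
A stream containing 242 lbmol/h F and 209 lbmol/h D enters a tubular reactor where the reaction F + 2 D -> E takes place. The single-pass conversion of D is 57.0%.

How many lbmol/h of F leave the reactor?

D reacted = 0.57 × 209 = 119.1 lbmol/h; ν_D = −2, so ξ = 119.1/2 = 59.56 lbmol/h.
Outlet amounts (n = n₀ + ν ξ):
  F: 242 − 1(59.56) = 182.4
  D: 209 − 2(59.56) = 89.87
  E: 0 + 1(59.56) = 59.56

182 lbmol/h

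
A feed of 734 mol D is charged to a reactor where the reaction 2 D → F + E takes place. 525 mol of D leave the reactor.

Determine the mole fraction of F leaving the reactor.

0.142

For D: n = n₀ − 2ξ → 525 = 734 − 2ξ, giving ξ = 104.5 mol.
Outlet amounts (n = n₀ + ν ξ):
  D: 734 − 2(104.5) = 525
  F: 0 + 1(104.5) = 104.5
  E: 0 + 1(104.5) = 104.5
Total out = 734 mol; y_F = 104.5 / 734 = 0.1424.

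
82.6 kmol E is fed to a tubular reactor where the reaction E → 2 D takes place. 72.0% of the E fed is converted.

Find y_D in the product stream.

0.837

E reacted = 0.72 × 82.6 = 59.47 kmol; ν_E = −1, so ξ = 59.47/1 = 59.47 kmol.
Outlet amounts (n = n₀ + ν ξ):
  E: 82.6 − 1(59.47) = 23.13
  D: 0 + 2(59.47) = 118.9
Total out = 142.1 kmol; y_D = 118.9 / 142.1 = 0.8372.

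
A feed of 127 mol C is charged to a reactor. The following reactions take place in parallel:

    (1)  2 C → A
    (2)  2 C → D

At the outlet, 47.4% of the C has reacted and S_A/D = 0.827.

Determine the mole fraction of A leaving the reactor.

Conversion of C: C consumed = 0.474 × 127 = 60.2 mol = 2ξ₁ + 2ξ₂.
Selectivity: 1ξ₁ / (1ξ₂) = 0.827 → ξ₁ = 0.827 ξ₂.
Substitute: (2·0.827 + 2) ξ₂ = 60.2 → ξ₂ = 16.47 mol, ξ₁ = 13.62 mol.
Outlet amounts (n = n₀ + Σ ν·ξ):
  C: 127 − 2(13.62) − 2(16.47) = 66.8
  A: 0 + 1(13.62) = 13.62
  D: 0 + 1(16.47) = 16.47
Total out = 96.9 mol; y_A = 13.62 / 96.9 = 0.1406.

0.141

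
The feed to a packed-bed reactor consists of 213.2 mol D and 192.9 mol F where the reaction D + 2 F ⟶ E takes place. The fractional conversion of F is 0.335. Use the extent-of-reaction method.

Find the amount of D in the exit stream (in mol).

181 mol

F reacted = 0.335 × 192.9 = 64.62 mol; ν_F = −2, so ξ = 64.62/2 = 32.31 mol.
Outlet amounts (n = n₀ + ν ξ):
  D: 213.2 − 1(32.31) = 180.9
  F: 192.9 − 2(32.31) = 128.3
  E: 0 + 1(32.31) = 32.31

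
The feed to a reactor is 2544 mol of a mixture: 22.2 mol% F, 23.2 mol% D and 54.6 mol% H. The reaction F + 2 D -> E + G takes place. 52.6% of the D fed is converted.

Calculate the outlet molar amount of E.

D reacted = 0.526 × 590.2 = 310.4 mol; ν_D = −2, so ξ = 310.4/2 = 155.2 mol.
Outlet amounts (n = n₀ + ν ξ):
  F: 564.8 − 1(155.2) = 409.5
  D: 590.2 − 2(155.2) = 279.8
  E: 0 + 1(155.2) = 155.2
  G: 0 + 1(155.2) = 155.2
  H: 1389 (inert)

155 mol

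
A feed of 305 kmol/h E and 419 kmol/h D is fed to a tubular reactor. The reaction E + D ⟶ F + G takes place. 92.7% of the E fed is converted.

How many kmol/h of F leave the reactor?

E reacted = 0.927 × 305 = 282.7 kmol/h; ν_E = −1, so ξ = 282.7/1 = 282.7 kmol/h.
Outlet amounts (n = n₀ + ν ξ):
  E: 305 − 1(282.7) = 22.26
  D: 419 − 1(282.7) = 136.3
  F: 0 + 1(282.7) = 282.7
  G: 0 + 1(282.7) = 282.7

283 kmol/h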